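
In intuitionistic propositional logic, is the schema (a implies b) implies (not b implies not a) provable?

Yes

This is the forward direction of contraposition, which is intuitionistically derivable.
Assume a implies b and not b. If a held then b would follow, contradicting not b; so not a.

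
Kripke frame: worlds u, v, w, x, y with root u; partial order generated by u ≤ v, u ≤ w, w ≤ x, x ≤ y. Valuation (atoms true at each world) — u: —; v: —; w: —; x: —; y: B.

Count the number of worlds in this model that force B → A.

1

u: does not force it — u ⊮ B → A: at the accessible world y, y ⊩ B but y ⊮ A.
v: forces it.
w: does not force it — w ⊮ B → A: at the accessible world y, y ⊩ B but y ⊮ A.
x: does not force it — x ⊮ B → A: at the accessible world y, y ⊩ B but y ⊮ A.
y: does not force it.
Worlds forcing the formula: {v}.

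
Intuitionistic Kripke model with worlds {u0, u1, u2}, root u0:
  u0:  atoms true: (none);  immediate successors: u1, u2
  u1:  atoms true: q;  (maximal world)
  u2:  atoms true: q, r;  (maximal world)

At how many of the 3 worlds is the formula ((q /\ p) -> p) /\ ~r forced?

1

u0: does not force it — u0 ||-/- ((q /\ p) -> p) /\ ~r since u0 fails ~r.
u1: forces it.
u2: does not force it.
Worlds forcing the formula: {u1}.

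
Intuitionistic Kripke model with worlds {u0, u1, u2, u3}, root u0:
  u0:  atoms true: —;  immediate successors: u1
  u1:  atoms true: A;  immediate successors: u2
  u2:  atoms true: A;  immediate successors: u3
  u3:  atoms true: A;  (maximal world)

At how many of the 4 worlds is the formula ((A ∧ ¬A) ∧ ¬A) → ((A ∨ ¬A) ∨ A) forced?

u0: forces it.
u1: forces it.
u2: forces it.
u3: forces it.
Worlds forcing the formula: {u0, u1, u2, u3}.

4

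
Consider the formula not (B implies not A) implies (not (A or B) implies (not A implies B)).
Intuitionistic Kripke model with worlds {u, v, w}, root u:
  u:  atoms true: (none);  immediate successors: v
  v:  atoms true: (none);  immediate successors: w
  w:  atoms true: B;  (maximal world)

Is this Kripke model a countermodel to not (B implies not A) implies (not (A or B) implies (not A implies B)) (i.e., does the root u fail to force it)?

No

u forces not (B implies not A) implies (not (A or B) implies (not A implies B)) vacuously: no world accessible from u forces the antecedent not (B implies not A).
So the root u forces not (B implies not A) implies (not (A or B) implies (not A implies B)); the model is not a countermodel.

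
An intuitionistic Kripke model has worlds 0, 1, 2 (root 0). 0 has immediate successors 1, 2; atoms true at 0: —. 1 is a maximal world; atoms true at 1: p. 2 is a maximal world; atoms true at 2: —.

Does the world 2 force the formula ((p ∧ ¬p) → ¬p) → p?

2 ⊮ ((p ∧ ¬p) → ¬p) → p: already at 2 itself, 2 ⊩ (p ∧ ¬p) → ¬p but 2 ⊮ p.
2 lacks atom p, so 2 ⊮ p.

No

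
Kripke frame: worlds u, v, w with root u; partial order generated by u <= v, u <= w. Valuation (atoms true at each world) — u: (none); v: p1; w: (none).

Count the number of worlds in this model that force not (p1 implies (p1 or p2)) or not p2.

3

u: forces it.
v: forces it.
w: forces it.
Worlds forcing the formula: {u, v, w}.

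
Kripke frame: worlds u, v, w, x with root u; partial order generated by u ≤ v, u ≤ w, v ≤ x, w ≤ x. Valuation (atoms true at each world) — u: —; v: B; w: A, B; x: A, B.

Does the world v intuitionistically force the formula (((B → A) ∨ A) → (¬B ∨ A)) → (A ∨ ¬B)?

No

v ⊮ (((B → A) ∨ A) → (¬B ∨ A)) → (A ∨ ¬B): already at v itself, v ⊩ ((B → A) ∨ A) → (¬B ∨ A) but v ⊮ A ∨ ¬B.
v ⊮ A ∨ ¬B: neither disjunct is forced at v.
v lacks atom A, so v ⊮ A.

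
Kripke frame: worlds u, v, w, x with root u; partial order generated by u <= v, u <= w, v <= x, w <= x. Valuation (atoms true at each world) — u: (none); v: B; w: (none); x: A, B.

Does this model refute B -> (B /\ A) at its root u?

u ||-/- B -> (B /\ A): at the accessible world v, v ||- B but v ||-/- B /\ A.
v ||-/- B /\ A since v fails A.
So the root u does not force B -> (B /\ A); the model is a countermodel.

Yes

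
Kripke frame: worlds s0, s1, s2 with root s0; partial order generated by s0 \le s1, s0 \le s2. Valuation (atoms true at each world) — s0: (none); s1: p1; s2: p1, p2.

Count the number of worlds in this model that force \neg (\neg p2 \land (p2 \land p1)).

s0: forces it.
s1: forces it.
s2: forces it.
Worlds forcing the formula: {s0, s1, s2}.

3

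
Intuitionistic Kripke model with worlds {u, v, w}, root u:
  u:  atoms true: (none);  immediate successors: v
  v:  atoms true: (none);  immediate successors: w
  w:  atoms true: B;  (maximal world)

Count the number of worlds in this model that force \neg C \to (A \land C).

u: does not force it — u \nVdash \neg C \to (A \land C): already at u itself, u \Vdash \neg C but u \nVdash A \land C.
v: does not force it.
w: does not force it.
Worlds forcing the formula: { }.

0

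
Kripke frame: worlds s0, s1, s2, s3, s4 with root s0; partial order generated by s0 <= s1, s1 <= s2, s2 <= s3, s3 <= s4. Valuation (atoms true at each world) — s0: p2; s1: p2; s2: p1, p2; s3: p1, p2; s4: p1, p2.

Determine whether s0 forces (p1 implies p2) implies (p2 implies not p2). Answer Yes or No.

No

s0 does not force (p1 implies p2) implies (p2 implies not p2): already at s0 itself, s0 forces p1 implies p2 but s0 does not force p2 implies not p2.
s0 does not force p2 implies not p2: already at s0 itself, s0 forces p2 but s0 does not force not p2.
s0 does not force not p2 since s0 is accessible from s0 and s0 forces p2.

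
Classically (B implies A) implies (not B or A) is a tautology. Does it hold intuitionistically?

No

This is the material-implication-as-disjunction principle, which is not intuitionistically valid.
A Kripke countermodel: worlds w0, w1; order generated by w0 <= w1; atoms true at each world — w0:{}; w1:{A,B}.
w0 does not force (B implies A) implies (not B or A): already at w0 itself, w0 forces B implies A but w0 does not force not B or A.
w0 does not force not B or A: neither disjunct is forced at w0.
w0 does not force not B since w1 is accessible from w0 and w1 forces B.
So the root w0 does not force the formula.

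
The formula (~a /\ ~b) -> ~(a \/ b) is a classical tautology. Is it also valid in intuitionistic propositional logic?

This is a constructively valid De Morgan direction (conjunction of negations to negated disjunction), which is intuitionistically derivable.
If both ~a and ~b hold at a world, no accessible world forces a or forces b, so none forces a \/ b.

Yes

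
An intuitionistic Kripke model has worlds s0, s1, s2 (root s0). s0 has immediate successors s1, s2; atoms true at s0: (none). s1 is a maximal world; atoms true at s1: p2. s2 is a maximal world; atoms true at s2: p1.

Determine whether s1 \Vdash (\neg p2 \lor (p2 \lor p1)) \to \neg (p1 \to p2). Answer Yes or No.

s1 \nVdash (\neg p2 \lor (p2 \lor p1)) \to \neg (p1 \to p2): already at s1 itself, s1 \Vdash \neg p2 \lor (p2 \lor p1) but s1 \nVdash \neg (p1 \to p2).
s1 \nVdash \neg (p1 \to p2) since s1 is accessible from s1 and s1 \Vdash p1 \to p2.
s1 \Vdash p1 \to p2 vacuously: no world accessible from s1 forces the antecedent p1.

No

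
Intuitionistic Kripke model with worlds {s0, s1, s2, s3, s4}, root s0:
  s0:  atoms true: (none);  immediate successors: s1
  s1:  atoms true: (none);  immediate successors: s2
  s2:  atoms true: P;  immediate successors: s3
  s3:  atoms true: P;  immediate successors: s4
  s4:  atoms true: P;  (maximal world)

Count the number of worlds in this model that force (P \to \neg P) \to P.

5

s0: forces it.
s1: forces it.
s2: forces it.
s3: forces it.
s4: forces it.
Worlds forcing the formula: {s0, s1, s2, s3, s4}.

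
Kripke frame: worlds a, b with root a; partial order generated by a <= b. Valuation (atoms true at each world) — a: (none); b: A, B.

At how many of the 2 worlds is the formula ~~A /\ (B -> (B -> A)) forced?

2

a: forces it.
b: forces it.
Worlds forcing the formula: {a, b}.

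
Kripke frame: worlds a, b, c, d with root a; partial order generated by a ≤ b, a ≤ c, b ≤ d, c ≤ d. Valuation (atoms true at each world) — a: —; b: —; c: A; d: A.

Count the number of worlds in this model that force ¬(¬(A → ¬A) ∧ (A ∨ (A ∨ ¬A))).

0

a: does not force it — a ⊮ ¬(¬(A → ¬A) ∧ (A ∨ (A ∨ ¬A))) since c is accessible from a and c ⊩ ¬(A → ¬A) ∧ (A ∨ (A ∨ ¬A)).
b: does not force it — b ⊮ ¬(¬(A → ¬A) ∧ (A ∨ (A ∨ ¬A))) since d is accessible from b and d ⊩ ¬(A → ¬A) ∧ (A ∨ (A ∨ ¬A)).
c: does not force it — c ⊮ ¬(¬(A → ¬A) ∧ (A ∨ (A ∨ ¬A))) since c is accessible from c and c ⊩ ¬(A → ¬A) ∧ (A ∨ (A ∨ ¬A)).
d: does not force it.
Worlds forcing the formula: { }.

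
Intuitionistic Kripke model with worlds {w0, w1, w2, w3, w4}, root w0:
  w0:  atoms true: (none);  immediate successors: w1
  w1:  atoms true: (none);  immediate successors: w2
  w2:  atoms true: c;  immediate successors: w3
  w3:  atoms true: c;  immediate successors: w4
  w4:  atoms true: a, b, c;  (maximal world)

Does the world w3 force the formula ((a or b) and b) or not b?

w3 does not force ((a or b) and b) or not b: neither disjunct is forced at w3.
w3 does not force (a or b) and b since w3 fails a or b.

No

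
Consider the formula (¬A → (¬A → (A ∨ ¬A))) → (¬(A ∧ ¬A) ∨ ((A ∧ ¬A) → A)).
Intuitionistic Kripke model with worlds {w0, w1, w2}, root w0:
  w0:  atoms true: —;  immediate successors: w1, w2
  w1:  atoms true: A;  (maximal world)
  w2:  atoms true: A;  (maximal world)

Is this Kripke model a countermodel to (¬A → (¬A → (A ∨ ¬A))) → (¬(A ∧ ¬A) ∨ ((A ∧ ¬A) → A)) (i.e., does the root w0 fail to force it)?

No

w0 ⊩ (¬A → (¬A → (A ∨ ¬A))) → (¬(A ∧ ¬A) ∨ ((A ∧ ¬A) → A)): every world accessible from w0 that forces ¬A → (¬A → (A ∨ ¬A)) (namely w0, w1, w2) also forces ¬(A ∧ ¬A) ∨ ((A ∧ ¬A) → A).
So the root w0 forces (¬A → (¬A → (A ∨ ¬A))) → (¬(A ∧ ¬A) ∨ ((A ∧ ¬A) → A)); the model is not a countermodel.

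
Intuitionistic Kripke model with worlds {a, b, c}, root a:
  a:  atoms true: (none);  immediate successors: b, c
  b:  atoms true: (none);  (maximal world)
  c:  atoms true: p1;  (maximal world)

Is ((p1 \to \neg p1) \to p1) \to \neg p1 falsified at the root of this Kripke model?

Yes

a \nVdash ((p1 \to \neg p1) \to p1) \to \neg p1: at the accessible world c, c \Vdash (p1 \to \neg p1) \to p1 but c \nVdash \neg p1.
c \nVdash \neg p1 since c is accessible from c and c \Vdash p1.
So the root a does not force ((p1 \to \neg p1) \to p1) \to \neg p1; the model is a countermodel.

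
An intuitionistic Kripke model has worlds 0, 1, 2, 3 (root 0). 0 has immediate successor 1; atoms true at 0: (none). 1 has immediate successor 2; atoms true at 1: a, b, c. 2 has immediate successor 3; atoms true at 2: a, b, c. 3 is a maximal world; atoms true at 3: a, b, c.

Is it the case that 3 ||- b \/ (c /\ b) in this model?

Yes

3 ||- b \/ (c /\ b) via the disjunct b.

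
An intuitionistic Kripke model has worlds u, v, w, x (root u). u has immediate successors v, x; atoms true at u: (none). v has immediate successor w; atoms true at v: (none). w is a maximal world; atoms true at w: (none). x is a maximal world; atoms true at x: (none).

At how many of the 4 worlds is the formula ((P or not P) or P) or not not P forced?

4

u: forces it.
v: forces it.
w: forces it.
x: forces it.
Worlds forcing the formula: {u, v, w, x}.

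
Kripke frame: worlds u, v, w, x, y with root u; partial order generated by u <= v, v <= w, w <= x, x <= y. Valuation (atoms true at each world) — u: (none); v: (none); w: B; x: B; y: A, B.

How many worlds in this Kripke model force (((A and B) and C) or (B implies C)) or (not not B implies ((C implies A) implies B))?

u: does not force it — u does not force (((A and B) and C) or (B implies C)) or (not not B implies ((C implies A) implies B)): neither disjunct is forced at u.
v: does not force it — v does not force (((A and B) and C) or (B implies C)) or (not not B implies ((C implies A) implies B)): neither disjunct is forced at v.
w: forces it.
x: forces it.
y: forces it.
Worlds forcing the formula: {w, x, y}.

3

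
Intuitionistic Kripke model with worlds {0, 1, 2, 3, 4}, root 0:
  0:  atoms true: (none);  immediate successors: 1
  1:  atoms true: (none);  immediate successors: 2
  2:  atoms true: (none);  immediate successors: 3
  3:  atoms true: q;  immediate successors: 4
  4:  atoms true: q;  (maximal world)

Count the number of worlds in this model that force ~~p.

0

0: does not force it — 0 ||-/- ~~p since 0 is accessible from 0 and 0 ||- ~p.
1: does not force it — 1 ||-/- ~~p since 1 is accessible from 1 and 1 ||- ~p.
2: does not force it — 2 ||-/- ~~p since 2 is accessible from 2 and 2 ||- ~p.
3: does not force it.
4: does not force it.
Worlds forcing the formula: { }.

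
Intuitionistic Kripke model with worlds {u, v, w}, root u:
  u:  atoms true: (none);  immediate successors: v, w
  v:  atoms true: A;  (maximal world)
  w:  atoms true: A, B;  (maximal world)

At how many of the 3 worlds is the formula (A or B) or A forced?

u: does not force it — u does not force (A or B) or A: neither disjunct is forced at u.
v: forces it.
w: forces it.
Worlds forcing the formula: {v, w}.

2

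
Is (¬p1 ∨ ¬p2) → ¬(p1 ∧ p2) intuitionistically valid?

Yes

This is a constructively valid De Morgan direction (disjunction of negations to negated conjunction), which is intuitionistically derivable.
If ¬p1 holds at a world then no accessible world forces p1, hence none forces p1 ∧ p2; likewise for ¬p2.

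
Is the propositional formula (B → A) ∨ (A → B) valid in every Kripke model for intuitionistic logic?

No

This is the Gödel–Dummett linearity axiom, which is not intuitionistically valid.
A Kripke countermodel: worlds 0, 1, 2; order generated by 0 ≤ 1, 0 ≤ 2; atoms true at each world — 0:{}; 1:{B}; 2:{A}.
0 ⊮ (B → A) ∨ (A → B): neither disjunct is forced at 0.
0 ⊮ B → A: at the accessible world 1, 1 ⊩ B but 1 ⊮ A.
1 lacks atom A, so 1 ⊮ A.
So the root 0 does not force the formula.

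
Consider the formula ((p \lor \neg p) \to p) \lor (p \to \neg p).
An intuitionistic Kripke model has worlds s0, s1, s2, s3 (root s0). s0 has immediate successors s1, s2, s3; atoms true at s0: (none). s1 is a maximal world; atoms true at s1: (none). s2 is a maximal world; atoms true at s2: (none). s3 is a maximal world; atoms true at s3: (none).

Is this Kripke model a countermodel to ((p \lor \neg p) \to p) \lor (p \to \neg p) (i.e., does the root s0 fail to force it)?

s0 \Vdash ((p \lor \neg p) \to p) \lor (p \to \neg p) via the disjunct p \to \neg p.
So the root s0 forces ((p \lor \neg p) \to p) \lor (p \to \neg p); the model is not a countermodel.

No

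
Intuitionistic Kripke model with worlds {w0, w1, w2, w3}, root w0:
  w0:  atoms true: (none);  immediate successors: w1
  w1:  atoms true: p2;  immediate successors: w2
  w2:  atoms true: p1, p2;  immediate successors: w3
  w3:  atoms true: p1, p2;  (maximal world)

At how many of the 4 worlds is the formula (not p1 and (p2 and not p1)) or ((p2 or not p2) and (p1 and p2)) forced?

2

w0: does not force it — w0 does not force (not p1 and (p2 and not p1)) or ((p2 or not p2) and (p1 and p2)): neither disjunct is forced at w0.
w1: does not force it — w1 does not force (not p1 and (p2 and not p1)) or ((p2 or not p2) and (p1 and p2)): neither disjunct is forced at w1.
w2: forces it.
w3: forces it.
Worlds forcing the formula: {w2, w3}.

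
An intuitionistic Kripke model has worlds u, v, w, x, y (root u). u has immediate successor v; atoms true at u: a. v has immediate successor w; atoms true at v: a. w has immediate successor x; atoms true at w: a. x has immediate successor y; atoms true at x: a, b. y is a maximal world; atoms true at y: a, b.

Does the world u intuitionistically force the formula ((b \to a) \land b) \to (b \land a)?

Yes

u \Vdash ((b \to a) \land b) \to (b \land a): every world accessible from u that forces (b \to a) \land b (namely x, y) also forces b \land a.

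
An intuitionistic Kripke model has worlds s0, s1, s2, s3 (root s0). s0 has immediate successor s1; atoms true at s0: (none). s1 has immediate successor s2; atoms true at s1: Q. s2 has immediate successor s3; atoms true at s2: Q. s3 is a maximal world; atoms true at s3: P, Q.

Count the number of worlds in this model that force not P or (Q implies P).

1

s0: does not force it — s0 does not force not P or (Q implies P): neither disjunct is forced at s0.
s1: does not force it — s1 does not force not P or (Q implies P): neither disjunct is forced at s1.
s2: does not force it.
s3: forces it.
Worlds forcing the formula: {s3}.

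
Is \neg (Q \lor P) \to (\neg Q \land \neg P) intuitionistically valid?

Yes

This is a constructively valid De Morgan direction (negated disjunction to conjunction of negations), which is intuitionistically derivable.
From \neg (Q \lor P): if Q held then Q \lor P would, contradiction — so \neg Q; similarly \neg P.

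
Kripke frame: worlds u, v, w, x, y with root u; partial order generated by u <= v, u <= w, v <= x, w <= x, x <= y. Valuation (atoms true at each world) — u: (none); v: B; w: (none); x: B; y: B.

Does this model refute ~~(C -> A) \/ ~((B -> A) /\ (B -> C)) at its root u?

No

u ||- ~~(C -> A) \/ ~((B -> A) /\ (B -> C)) via the disjunct ~~(C -> A).
So the root u forces ~~(C -> A) \/ ~((B -> A) /\ (B -> C)); the model is not a countermodel.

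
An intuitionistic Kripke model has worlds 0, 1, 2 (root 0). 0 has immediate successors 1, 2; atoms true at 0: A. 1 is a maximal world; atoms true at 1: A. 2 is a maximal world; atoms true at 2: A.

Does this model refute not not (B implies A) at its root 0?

No

0 forces not not (B implies A): no world accessible from 0 forces not (B implies A).
So the root 0 forces not not (B implies A); the model is not a countermodel.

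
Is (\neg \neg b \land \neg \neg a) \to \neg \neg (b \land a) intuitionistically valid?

Yes

This is the distribution of double negation over conjunction, which is intuitionistically derivable.
Assume \neg \neg b, \neg \neg a, and \neg (b \land a). From b we'd get \neg a (since b \land a is refuted), contradicting \neg \neg a; so \neg b, contradicting \neg \neg b.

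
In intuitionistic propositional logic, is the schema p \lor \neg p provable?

This is the law of excluded middle, which is not intuitionistically valid.
A Kripke countermodel: worlds u0, u1; order generated by u0 \le u1; atoms true at each world — u0:{}; u1:{p}.
u0 \nVdash p \lor \neg p: neither disjunct is forced at u0.
u0 lacks atom p, so u0 \nVdash p.
So the root u0 does not force the formula.

No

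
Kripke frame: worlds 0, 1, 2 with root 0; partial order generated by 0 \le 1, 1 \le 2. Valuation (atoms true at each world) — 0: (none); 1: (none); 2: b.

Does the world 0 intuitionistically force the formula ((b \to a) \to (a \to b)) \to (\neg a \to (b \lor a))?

No

0 \nVdash ((b \to a) \to (a \to b)) \to (\neg a \to (b \lor a)): already at 0 itself, 0 \Vdash (b \to a) \to (a \to b) but 0 \nVdash \neg a \to (b \lor a).
0 \nVdash \neg a \to (b \lor a): already at 0 itself, 0 \Vdash \neg a but 0 \nVdash b \lor a.
0 \nVdash b \lor a: neither disjunct is forced at 0.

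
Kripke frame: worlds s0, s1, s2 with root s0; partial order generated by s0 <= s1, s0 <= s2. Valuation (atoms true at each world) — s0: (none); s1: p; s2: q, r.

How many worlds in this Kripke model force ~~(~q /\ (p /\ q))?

s0: does not force it — s0 ||-/- ~~(~q /\ (p /\ q)) since s0 is accessible from s0 and s0 ||- ~(~q /\ (p /\ q)).
s1: does not force it — s1 ||-/- ~~(~q /\ (p /\ q)) since s1 is accessible from s1 and s1 ||- ~(~q /\ (p /\ q)).
s2: does not force it — s2 ||-/- ~~(~q /\ (p /\ q)) since s2 is accessible from s2 and s2 ||- ~(~q /\ (p /\ q)).
Worlds forcing the formula: { }.

0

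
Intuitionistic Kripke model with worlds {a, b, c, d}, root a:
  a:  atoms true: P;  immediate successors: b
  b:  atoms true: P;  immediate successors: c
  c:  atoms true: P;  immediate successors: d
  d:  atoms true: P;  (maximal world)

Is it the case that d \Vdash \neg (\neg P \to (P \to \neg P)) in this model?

d \nVdash \neg (\neg P \to (P \to \neg P)) since d is accessible from d and d \Vdash \neg P \to (P \to \neg P).
d \Vdash \neg P \to (P \to \neg P) vacuously: no world accessible from d forces the antecedent \neg P.

No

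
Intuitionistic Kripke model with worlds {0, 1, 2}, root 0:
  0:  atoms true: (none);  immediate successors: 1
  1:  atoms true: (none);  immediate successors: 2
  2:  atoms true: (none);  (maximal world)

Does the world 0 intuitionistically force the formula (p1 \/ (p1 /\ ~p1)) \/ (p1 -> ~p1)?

Yes

0 ||- (p1 \/ (p1 /\ ~p1)) \/ (p1 -> ~p1) via the disjunct p1 -> ~p1.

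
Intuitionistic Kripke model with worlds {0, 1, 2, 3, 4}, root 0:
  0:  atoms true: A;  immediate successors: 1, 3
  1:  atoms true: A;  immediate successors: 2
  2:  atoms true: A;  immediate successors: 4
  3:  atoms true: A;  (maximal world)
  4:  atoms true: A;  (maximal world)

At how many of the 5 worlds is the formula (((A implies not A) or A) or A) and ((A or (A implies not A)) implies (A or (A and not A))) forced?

0: forces it.
1: forces it.
2: forces it.
3: forces it.
4: forces it.
Worlds forcing the formula: {0, 1, 2, 3, 4}.

5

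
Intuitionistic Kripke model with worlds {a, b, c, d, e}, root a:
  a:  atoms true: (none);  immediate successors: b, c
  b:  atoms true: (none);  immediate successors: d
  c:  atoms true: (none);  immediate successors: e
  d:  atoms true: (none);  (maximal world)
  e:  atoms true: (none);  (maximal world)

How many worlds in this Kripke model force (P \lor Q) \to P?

a: forces it.
b: forces it.
c: forces it.
d: forces it.
e: forces it.
Worlds forcing the formula: {a, b, c, d, e}.

5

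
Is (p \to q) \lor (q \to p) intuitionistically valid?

No

This is the Gödel–Dummett linearity axiom, which is not intuitionistically valid.
A Kripke countermodel: worlds a, b, c; order generated by a \le b, a \le c; atoms true at each world — a:{}; b:{p}; c:{q}.
a \nVdash (p \to q) \lor (q \to p): neither disjunct is forced at a.
a \nVdash p \to q: at the accessible world b, b \Vdash p but b \nVdash q.
b lacks atom q, so b \nVdash q.
So the root a does not force the formula.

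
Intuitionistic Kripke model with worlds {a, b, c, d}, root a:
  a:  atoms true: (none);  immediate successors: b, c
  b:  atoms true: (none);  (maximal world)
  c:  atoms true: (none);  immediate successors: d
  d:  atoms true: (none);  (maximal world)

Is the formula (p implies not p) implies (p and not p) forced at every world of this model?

Not every world: a does not force (p implies not p) implies (p and not p).
a does not force (p implies not p) implies (p and not p): already at a itself, a forces p implies not p but a does not force p and not p.
a does not force p and not p since a fails p.

No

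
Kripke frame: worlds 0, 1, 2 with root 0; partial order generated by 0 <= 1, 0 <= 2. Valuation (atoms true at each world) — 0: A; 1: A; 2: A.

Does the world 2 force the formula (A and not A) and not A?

2 does not force (A and not A) and not A since 2 fails A and not A.

No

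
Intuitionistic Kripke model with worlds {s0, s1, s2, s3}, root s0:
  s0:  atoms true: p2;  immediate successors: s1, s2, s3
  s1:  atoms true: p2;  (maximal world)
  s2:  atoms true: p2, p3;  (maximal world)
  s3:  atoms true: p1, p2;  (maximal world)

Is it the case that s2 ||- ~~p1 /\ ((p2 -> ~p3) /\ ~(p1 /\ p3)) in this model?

s2 ||-/- ~~p1 /\ ((p2 -> ~p3) /\ ~(p1 /\ p3)) since s2 fails ~~p1.

No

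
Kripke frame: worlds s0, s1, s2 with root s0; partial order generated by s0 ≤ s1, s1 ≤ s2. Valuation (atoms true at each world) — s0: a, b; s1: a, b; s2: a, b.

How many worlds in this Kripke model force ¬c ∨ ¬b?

s0: forces it.
s1: forces it.
s2: forces it.
Worlds forcing the formula: {s0, s1, s2}.

3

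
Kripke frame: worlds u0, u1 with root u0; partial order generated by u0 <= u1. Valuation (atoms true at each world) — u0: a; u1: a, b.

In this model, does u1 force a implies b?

u1 forces a implies b: every world accessible from u1 that forces a (namely u1) also forces b.

Yes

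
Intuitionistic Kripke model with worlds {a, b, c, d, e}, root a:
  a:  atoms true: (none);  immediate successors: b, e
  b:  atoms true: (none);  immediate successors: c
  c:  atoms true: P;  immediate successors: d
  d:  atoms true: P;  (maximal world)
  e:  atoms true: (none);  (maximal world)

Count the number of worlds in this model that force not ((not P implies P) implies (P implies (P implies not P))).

3

a: does not force it — a does not force not ((not P implies P) implies (P implies (P implies not P))) since e is accessible from a and e forces (not P implies P) implies (P implies (P implies not P)).
b: forces it.
c: forces it.
d: forces it.
e: does not force it.
Worlds forcing the formula: {b, c, d}.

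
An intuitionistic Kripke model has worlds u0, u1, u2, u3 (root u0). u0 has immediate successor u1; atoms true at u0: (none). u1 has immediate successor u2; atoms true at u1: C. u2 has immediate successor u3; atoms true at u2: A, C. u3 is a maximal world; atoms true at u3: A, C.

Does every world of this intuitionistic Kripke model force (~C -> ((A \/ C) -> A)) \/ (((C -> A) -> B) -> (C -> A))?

u0 ||- (~C -> ((A \/ C) -> A)) \/ (((C -> A) -> B) -> (C -> A)) via the disjunct ~C -> ((A \/ C) -> A).
Since the root u0 forces (~C -> ((A \/ C) -> A)) \/ (((C -> A) -> B) -> (C -> A)) and forcing is persistent (monotone upward), every world forces it.

Yes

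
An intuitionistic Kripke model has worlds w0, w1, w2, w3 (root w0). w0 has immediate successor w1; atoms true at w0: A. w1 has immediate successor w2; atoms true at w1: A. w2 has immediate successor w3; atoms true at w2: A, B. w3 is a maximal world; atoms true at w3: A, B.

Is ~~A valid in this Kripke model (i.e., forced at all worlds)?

w0 ||- ~~A: no world accessible from w0 forces ~A.
Since the root w0 forces ~~A and forcing is persistent (monotone upward), every world forces it.

Yes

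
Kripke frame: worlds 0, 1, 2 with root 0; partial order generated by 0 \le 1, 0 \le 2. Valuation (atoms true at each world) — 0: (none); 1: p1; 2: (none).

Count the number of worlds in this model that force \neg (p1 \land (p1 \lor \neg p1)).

0: does not force it — 0 \nVdash \neg (p1 \land (p1 \lor \neg p1)) since 1 is accessible from 0 and 1 \Vdash p1 \land (p1 \lor \neg p1).
1: does not force it — 1 \nVdash \neg (p1 \land (p1 \lor \neg p1)) since 1 is accessible from 1 and 1 \Vdash p1 \land (p1 \lor \neg p1).
2: forces it.
Worlds forcing the formula: {2}.

1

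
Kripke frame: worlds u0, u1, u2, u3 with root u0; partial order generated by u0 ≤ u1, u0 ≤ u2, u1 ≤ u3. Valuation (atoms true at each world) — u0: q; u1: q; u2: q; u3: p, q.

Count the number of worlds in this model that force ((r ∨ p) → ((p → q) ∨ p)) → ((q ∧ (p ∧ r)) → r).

u0: forces it.
u1: forces it.
u2: forces it.
u3: forces it.
Worlds forcing the formula: {u0, u1, u2, u3}.

4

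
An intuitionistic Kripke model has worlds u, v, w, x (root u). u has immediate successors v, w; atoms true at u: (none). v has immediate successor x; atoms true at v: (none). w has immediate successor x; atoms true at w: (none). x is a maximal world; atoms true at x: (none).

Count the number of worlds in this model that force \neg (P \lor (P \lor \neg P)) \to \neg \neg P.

4

u: forces it.
v: forces it.
w: forces it.
x: forces it.
Worlds forcing the formula: {u, v, w, x}.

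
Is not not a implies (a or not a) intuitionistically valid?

No

This is a variant of double-negation elimination (deriving excluded middle from double negation), which is not intuitionistically valid.
A Kripke countermodel: worlds 0, 1; order generated by 0 <= 1; atoms true at each world — 0:{}; 1:{a}.
0 does not force not not a implies (a or not a): already at 0 itself, 0 forces not not a but 0 does not force a or not a.
0 does not force a or not a: neither disjunct is forced at 0.
0 lacks atom a, so 0 does not force a.
So the root 0 does not force the formula.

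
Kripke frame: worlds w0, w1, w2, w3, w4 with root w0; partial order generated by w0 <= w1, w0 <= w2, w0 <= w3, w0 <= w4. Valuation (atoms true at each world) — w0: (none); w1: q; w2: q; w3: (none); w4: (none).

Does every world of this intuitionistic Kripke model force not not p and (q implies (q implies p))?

Not every world: w0 does not force not not p and (q implies (q implies p)).
w0 does not force not not p and (q implies (q implies p)) since w0 fails not not p.

No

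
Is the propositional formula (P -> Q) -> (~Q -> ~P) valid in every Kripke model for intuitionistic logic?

Yes

This is the forward direction of contraposition, which is intuitionistically derivable.
Assume P -> Q and ~Q. If P held then Q would follow, contradicting ~Q; so ~P.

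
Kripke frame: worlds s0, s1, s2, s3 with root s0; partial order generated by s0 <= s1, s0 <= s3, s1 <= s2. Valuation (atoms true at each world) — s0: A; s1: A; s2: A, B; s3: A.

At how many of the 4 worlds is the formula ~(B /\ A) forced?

s0: does not force it — s0 ||-/- ~(B /\ A) since s2 is accessible from s0 and s2 ||- B /\ A.
s1: does not force it.
s2: does not force it.
s3: forces it.
Worlds forcing the formula: {s3}.

1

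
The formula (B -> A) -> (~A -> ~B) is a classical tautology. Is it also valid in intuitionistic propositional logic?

This is the forward direction of contraposition, which is intuitionistically derivable.
Assume B -> A and ~A. If B held then A would follow, contradicting ~A; so ~B.

Yes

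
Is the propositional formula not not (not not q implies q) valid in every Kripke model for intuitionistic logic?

Yes

This is the double negation of double-negation elimination, which is intuitionistically derivable.
By Glivenko's theorem the double negation of any classical propositional tautology is intuitionistically provable; not not q implies q is classically a tautology.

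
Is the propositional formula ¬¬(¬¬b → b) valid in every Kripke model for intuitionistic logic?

Yes

This is the double negation of double-negation elimination, which is intuitionistically derivable.
By Glivenko's theorem the double negation of any classical propositional tautology is intuitionistically provable; ¬¬b → b is classically a tautology.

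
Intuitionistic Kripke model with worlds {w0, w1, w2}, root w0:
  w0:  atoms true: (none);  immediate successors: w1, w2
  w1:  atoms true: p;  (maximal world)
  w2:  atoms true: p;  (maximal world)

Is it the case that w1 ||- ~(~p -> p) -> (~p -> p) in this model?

w1 ||- ~(~p -> p) -> (~p -> p) vacuously: no world accessible from w1 forces the antecedent ~(~p -> p).

Yes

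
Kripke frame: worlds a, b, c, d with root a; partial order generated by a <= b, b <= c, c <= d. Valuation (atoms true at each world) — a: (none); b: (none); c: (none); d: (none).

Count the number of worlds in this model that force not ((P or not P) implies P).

a: forces it.
b: forces it.
c: forces it.
d: forces it.
Worlds forcing the formula: {a, b, c, d}.

4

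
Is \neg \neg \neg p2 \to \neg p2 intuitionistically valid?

This is triple-negation reduction, which is intuitionistically derivable.
Assume \neg \neg \neg p2 and suppose p2. Then \neg \neg p2 (double-negation introduction), contradicting \neg \neg \neg p2. So \neg p2.

Yes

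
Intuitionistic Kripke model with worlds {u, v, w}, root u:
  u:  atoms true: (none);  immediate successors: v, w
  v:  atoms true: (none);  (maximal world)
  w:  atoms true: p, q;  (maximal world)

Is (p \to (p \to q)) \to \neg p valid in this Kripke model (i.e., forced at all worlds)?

Not every world: u \nVdash (p \to (p \to q)) \to \neg p.
u \nVdash (p \to (p \to q)) \to \neg p: already at u itself, u \Vdash p \to (p \to q) but u \nVdash \neg p.
u \nVdash \neg p since w is accessible from u and w \Vdash p.

No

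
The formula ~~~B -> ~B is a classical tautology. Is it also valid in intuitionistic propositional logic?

This is triple-negation reduction, which is intuitionistically derivable.
Assume ~~~B and suppose B. Then ~~B (double-negation introduction), contradicting ~~~B. So ~B.

Yes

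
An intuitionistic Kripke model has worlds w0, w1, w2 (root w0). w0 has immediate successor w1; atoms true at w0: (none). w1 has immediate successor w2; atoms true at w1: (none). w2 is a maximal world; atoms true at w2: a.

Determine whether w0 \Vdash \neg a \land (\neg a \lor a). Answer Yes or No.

No

w0 \nVdash \neg a \land (\neg a \lor a) since w0 fails \neg a.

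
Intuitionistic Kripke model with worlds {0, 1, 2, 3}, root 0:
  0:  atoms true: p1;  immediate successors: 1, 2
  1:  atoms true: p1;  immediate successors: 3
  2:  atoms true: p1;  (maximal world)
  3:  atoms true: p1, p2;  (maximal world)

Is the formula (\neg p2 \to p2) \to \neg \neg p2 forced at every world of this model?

Yes

0 \Vdash (\neg p2 \to p2) \to \neg \neg p2: every world accessible from 0 that forces \neg p2 \to p2 (namely 1, 3) also forces \neg \neg p2.
Since the root 0 forces (\neg p2 \to p2) \to \neg \neg p2 and forcing is persistent (monotone upward), every world forces it.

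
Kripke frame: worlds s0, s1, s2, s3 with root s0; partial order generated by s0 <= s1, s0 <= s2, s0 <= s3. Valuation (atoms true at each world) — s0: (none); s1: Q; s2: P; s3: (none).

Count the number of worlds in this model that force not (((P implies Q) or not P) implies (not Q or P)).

1

s0: does not force it — s0 does not force not (((P implies Q) or not P) implies (not Q or P)) since s2 is accessible from s0 and s2 forces ((P implies Q) or not P) implies (not Q or P).
s1: forces it.
s2: does not force it — s2 does not force not (((P implies Q) or not P) implies (not Q or P)) since s2 is accessible from s2 and s2 forces ((P implies Q) or not P) implies (not Q or P).
s3: does not force it.
Worlds forcing the formula: {s1}.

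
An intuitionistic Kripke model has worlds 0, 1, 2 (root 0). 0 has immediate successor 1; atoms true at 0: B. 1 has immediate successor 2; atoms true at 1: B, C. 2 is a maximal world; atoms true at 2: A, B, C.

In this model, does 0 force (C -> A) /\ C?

No

0 ||-/- (C -> A) /\ C since 0 fails C -> A.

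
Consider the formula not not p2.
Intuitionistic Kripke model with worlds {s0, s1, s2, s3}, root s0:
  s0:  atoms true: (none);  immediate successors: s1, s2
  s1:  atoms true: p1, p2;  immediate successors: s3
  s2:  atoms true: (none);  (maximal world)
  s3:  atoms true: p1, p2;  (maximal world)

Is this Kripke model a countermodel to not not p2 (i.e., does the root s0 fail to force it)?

s0 does not force not not p2 since s2 is accessible from s0 and s2 forces not p2.
s2 forces not p2: no world accessible from s2 forces p2.
So the root s0 does not force not not p2; the model is a countermodel.

Yes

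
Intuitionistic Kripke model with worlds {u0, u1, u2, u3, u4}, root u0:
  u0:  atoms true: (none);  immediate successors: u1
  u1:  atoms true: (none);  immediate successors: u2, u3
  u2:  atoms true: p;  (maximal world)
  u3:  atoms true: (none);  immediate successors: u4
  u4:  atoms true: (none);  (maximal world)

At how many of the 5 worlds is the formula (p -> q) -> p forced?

1

u0: does not force it — u0 ||-/- (p -> q) -> p: at the accessible world u3, u3 ||- p -> q but u3 ||-/- p.
u1: does not force it — u1 ||-/- (p -> q) -> p: at the accessible world u3, u3 ||- p -> q but u3 ||-/- p.
u2: forces it.
u3: does not force it.
u4: does not force it.
Worlds forcing the formula: {u2}.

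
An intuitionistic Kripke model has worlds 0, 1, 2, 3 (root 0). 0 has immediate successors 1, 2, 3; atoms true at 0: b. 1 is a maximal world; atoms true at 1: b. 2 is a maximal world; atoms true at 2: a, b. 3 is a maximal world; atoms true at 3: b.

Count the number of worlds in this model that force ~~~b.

0

0: does not force it — 0 ||-/- ~~~b since 0 is accessible from 0 and 0 ||- ~~b.
1: does not force it — 1 ||-/- ~~~b since 1 is accessible from 1 and 1 ||- ~~b.
2: does not force it — 2 ||-/- ~~~b since 2 is accessible from 2 and 2 ||- ~~b.
3: does not force it.
Worlds forcing the formula: { }.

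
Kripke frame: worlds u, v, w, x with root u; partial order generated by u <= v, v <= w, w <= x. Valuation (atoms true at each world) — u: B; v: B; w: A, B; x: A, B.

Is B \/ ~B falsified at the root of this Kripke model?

u ||- B \/ ~B via the disjunct B.
So the root u forces B \/ ~B; the model is not a countermodel.

No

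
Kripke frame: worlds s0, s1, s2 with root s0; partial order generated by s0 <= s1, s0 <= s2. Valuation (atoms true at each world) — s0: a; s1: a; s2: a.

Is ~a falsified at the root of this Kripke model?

Yes

s0 ||-/- ~a since s0 is accessible from s0 and s0 ||- a.
So the root s0 does not force ~a; the model is a countermodel.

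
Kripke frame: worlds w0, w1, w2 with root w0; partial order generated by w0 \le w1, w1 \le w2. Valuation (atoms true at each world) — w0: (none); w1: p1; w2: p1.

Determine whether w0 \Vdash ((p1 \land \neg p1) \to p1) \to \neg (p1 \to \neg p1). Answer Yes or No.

Yes

w0 \Vdash ((p1 \land \neg p1) \to p1) \to \neg (p1 \to \neg p1): every world accessible from w0 that forces (p1 \land \neg p1) \to p1 (namely w0, w1, w2) also forces \neg (p1 \to \neg p1).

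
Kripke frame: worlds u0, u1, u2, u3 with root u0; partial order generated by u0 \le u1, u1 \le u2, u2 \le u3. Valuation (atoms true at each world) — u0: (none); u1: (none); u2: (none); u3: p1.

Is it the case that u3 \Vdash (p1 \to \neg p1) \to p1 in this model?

Yes

u3 \Vdash (p1 \to \neg p1) \to p1 vacuously: no world accessible from u3 forces the antecedent p1 \to \neg p1.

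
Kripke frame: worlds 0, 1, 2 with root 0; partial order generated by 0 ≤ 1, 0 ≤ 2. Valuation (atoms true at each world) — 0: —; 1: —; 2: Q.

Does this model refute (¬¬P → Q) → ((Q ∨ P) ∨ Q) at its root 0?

0 ⊮ (¬¬P → Q) → ((Q ∨ P) ∨ Q): already at 0 itself, 0 ⊩ ¬¬P → Q but 0 ⊮ (Q ∨ P) ∨ Q.
0 ⊮ (Q ∨ P) ∨ Q: neither disjunct is forced at 0.
0 ⊮ Q ∨ P: neither disjunct is forced at 0.
0 lacks atom Q, so 0 ⊮ Q.
So the root 0 does not force (¬¬P → Q) → ((Q ∨ P) ∨ Q); the model is a countermodel.

Yes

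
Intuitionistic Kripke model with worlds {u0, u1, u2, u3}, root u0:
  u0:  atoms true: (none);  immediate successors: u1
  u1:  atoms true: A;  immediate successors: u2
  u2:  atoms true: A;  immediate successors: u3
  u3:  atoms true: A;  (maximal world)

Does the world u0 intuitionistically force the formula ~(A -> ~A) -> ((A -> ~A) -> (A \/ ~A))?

Yes

u0 ||- ~(A -> ~A) -> ((A -> ~A) -> (A \/ ~A)): every world accessible from u0 that forces ~(A -> ~A) (namely u0, u1, u2, u3) also forces (A -> ~A) -> (A \/ ~A).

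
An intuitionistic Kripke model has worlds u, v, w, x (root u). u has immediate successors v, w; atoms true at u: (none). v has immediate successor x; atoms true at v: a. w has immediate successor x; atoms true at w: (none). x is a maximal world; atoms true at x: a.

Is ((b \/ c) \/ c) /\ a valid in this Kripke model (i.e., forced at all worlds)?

Not every world: u ||-/- ((b \/ c) \/ c) /\ a.
u ||-/- ((b \/ c) \/ c) /\ a since u fails (b \/ c) \/ c.

No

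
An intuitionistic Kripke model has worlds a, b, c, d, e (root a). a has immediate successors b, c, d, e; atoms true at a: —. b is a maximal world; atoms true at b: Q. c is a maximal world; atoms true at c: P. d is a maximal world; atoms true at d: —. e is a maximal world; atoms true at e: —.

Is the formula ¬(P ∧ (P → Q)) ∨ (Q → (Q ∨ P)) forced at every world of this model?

Yes

a ⊩ ¬(P ∧ (P → Q)) ∨ (Q → (Q ∨ P)) via the disjunct ¬(P ∧ (P → Q)).
Since the root a forces ¬(P ∧ (P → Q)) ∨ (Q → (Q ∨ P)) and forcing is persistent (monotone upward), every world forces it.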